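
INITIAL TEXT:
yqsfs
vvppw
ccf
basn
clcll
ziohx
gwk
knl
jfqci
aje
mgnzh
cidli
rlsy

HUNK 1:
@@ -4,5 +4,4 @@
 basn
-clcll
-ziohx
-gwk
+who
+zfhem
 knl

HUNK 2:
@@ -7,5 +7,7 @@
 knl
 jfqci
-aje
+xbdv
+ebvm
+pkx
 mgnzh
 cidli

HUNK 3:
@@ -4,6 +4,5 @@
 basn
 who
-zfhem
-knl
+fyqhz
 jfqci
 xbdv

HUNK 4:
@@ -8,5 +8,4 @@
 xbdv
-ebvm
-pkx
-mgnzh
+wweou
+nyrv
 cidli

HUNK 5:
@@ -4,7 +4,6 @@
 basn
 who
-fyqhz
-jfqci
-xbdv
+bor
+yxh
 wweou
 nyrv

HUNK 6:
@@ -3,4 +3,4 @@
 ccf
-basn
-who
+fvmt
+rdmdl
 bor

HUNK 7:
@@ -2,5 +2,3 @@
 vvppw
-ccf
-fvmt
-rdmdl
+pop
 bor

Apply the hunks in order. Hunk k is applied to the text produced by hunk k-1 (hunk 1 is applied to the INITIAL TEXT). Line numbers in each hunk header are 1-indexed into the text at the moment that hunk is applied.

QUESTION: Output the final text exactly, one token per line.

Answer: yqsfs
vvppw
pop
bor
yxh
wweou
nyrv
cidli
rlsy

Derivation:
Hunk 1: at line 4 remove [clcll,ziohx,gwk] add [who,zfhem] -> 12 lines: yqsfs vvppw ccf basn who zfhem knl jfqci aje mgnzh cidli rlsy
Hunk 2: at line 7 remove [aje] add [xbdv,ebvm,pkx] -> 14 lines: yqsfs vvppw ccf basn who zfhem knl jfqci xbdv ebvm pkx mgnzh cidli rlsy
Hunk 3: at line 4 remove [zfhem,knl] add [fyqhz] -> 13 lines: yqsfs vvppw ccf basn who fyqhz jfqci xbdv ebvm pkx mgnzh cidli rlsy
Hunk 4: at line 8 remove [ebvm,pkx,mgnzh] add [wweou,nyrv] -> 12 lines: yqsfs vvppw ccf basn who fyqhz jfqci xbdv wweou nyrv cidli rlsy
Hunk 5: at line 4 remove [fyqhz,jfqci,xbdv] add [bor,yxh] -> 11 lines: yqsfs vvppw ccf basn who bor yxh wweou nyrv cidli rlsy
Hunk 6: at line 3 remove [basn,who] add [fvmt,rdmdl] -> 11 lines: yqsfs vvppw ccf fvmt rdmdl bor yxh wweou nyrv cidli rlsy
Hunk 7: at line 2 remove [ccf,fvmt,rdmdl] add [pop] -> 9 lines: yqsfs vvppw pop bor yxh wweou nyrv cidli rlsy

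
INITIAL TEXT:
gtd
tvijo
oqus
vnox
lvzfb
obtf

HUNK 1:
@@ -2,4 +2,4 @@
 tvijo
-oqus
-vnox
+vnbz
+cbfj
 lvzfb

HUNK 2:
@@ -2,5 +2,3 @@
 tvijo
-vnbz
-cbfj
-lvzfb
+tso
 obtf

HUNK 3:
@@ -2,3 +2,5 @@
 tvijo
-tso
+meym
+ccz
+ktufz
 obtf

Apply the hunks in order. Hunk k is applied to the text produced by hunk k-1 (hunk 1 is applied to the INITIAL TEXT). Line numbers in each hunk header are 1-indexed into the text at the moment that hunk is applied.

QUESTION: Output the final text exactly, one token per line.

Hunk 1: at line 2 remove [oqus,vnox] add [vnbz,cbfj] -> 6 lines: gtd tvijo vnbz cbfj lvzfb obtf
Hunk 2: at line 2 remove [vnbz,cbfj,lvzfb] add [tso] -> 4 lines: gtd tvijo tso obtf
Hunk 3: at line 2 remove [tso] add [meym,ccz,ktufz] -> 6 lines: gtd tvijo meym ccz ktufz obtf

Answer: gtd
tvijo
meym
ccz
ktufz
obtf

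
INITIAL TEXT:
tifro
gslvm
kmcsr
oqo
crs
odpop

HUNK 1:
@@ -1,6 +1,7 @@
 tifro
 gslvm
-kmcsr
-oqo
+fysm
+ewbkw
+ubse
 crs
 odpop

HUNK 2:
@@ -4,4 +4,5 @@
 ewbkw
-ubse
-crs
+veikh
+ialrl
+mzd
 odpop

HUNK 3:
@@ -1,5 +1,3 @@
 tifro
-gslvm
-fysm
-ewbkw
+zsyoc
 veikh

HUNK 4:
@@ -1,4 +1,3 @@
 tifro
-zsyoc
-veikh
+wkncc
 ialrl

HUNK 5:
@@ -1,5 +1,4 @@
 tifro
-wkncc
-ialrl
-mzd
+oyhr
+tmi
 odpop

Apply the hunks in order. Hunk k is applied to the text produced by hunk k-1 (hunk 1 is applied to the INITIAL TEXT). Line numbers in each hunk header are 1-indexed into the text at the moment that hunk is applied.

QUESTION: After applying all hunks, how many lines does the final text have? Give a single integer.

Hunk 1: at line 1 remove [kmcsr,oqo] add [fysm,ewbkw,ubse] -> 7 lines: tifro gslvm fysm ewbkw ubse crs odpop
Hunk 2: at line 4 remove [ubse,crs] add [veikh,ialrl,mzd] -> 8 lines: tifro gslvm fysm ewbkw veikh ialrl mzd odpop
Hunk 3: at line 1 remove [gslvm,fysm,ewbkw] add [zsyoc] -> 6 lines: tifro zsyoc veikh ialrl mzd odpop
Hunk 4: at line 1 remove [zsyoc,veikh] add [wkncc] -> 5 lines: tifro wkncc ialrl mzd odpop
Hunk 5: at line 1 remove [wkncc,ialrl,mzd] add [oyhr,tmi] -> 4 lines: tifro oyhr tmi odpop
Final line count: 4

Answer: 4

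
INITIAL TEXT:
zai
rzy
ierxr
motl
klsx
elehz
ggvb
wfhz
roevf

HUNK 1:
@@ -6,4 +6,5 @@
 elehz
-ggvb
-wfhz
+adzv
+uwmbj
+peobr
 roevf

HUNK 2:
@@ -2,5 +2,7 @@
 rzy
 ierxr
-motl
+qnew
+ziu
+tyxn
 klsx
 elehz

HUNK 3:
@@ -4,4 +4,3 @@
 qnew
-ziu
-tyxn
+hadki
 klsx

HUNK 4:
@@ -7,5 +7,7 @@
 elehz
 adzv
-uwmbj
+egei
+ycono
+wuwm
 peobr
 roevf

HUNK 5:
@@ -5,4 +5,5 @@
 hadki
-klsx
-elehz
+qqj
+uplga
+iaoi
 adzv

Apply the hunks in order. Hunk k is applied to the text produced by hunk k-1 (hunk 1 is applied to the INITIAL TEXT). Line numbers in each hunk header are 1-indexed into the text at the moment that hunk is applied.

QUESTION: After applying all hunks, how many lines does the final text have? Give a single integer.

Answer: 14

Derivation:
Hunk 1: at line 6 remove [ggvb,wfhz] add [adzv,uwmbj,peobr] -> 10 lines: zai rzy ierxr motl klsx elehz adzv uwmbj peobr roevf
Hunk 2: at line 2 remove [motl] add [qnew,ziu,tyxn] -> 12 lines: zai rzy ierxr qnew ziu tyxn klsx elehz adzv uwmbj peobr roevf
Hunk 3: at line 4 remove [ziu,tyxn] add [hadki] -> 11 lines: zai rzy ierxr qnew hadki klsx elehz adzv uwmbj peobr roevf
Hunk 4: at line 7 remove [uwmbj] add [egei,ycono,wuwm] -> 13 lines: zai rzy ierxr qnew hadki klsx elehz adzv egei ycono wuwm peobr roevf
Hunk 5: at line 5 remove [klsx,elehz] add [qqj,uplga,iaoi] -> 14 lines: zai rzy ierxr qnew hadki qqj uplga iaoi adzv egei ycono wuwm peobr roevf
Final line count: 14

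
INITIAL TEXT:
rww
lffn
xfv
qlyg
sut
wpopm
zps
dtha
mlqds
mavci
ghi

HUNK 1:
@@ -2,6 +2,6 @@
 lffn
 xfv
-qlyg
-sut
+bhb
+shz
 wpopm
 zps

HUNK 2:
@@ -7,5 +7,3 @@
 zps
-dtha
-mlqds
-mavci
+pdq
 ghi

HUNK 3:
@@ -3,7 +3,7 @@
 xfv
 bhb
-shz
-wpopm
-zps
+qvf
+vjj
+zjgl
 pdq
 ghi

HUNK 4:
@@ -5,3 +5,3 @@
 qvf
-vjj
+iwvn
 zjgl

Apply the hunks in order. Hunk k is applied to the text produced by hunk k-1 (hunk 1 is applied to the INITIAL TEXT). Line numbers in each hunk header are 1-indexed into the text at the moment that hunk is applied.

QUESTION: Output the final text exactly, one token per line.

Answer: rww
lffn
xfv
bhb
qvf
iwvn
zjgl
pdq
ghi

Derivation:
Hunk 1: at line 2 remove [qlyg,sut] add [bhb,shz] -> 11 lines: rww lffn xfv bhb shz wpopm zps dtha mlqds mavci ghi
Hunk 2: at line 7 remove [dtha,mlqds,mavci] add [pdq] -> 9 lines: rww lffn xfv bhb shz wpopm zps pdq ghi
Hunk 3: at line 3 remove [shz,wpopm,zps] add [qvf,vjj,zjgl] -> 9 lines: rww lffn xfv bhb qvf vjj zjgl pdq ghi
Hunk 4: at line 5 remove [vjj] add [iwvn] -> 9 lines: rww lffn xfv bhb qvf iwvn zjgl pdq ghi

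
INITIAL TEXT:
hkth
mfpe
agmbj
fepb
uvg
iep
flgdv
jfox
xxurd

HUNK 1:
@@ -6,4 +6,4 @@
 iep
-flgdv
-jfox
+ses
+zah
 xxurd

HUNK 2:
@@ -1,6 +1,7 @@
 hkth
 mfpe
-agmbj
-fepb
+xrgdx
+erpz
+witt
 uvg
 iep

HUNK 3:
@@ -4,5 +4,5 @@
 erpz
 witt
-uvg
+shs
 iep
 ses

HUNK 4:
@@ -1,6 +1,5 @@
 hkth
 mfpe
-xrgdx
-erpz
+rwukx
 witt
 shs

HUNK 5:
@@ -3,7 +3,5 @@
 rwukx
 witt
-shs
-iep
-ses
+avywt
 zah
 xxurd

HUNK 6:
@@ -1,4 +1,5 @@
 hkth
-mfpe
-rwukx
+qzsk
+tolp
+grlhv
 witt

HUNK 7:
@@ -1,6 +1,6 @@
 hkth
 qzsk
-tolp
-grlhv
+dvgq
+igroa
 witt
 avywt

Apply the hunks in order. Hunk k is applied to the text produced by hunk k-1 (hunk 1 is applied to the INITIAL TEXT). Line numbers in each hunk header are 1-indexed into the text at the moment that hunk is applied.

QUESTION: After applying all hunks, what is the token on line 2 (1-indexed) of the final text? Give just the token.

Answer: qzsk

Derivation:
Hunk 1: at line 6 remove [flgdv,jfox] add [ses,zah] -> 9 lines: hkth mfpe agmbj fepb uvg iep ses zah xxurd
Hunk 2: at line 1 remove [agmbj,fepb] add [xrgdx,erpz,witt] -> 10 lines: hkth mfpe xrgdx erpz witt uvg iep ses zah xxurd
Hunk 3: at line 4 remove [uvg] add [shs] -> 10 lines: hkth mfpe xrgdx erpz witt shs iep ses zah xxurd
Hunk 4: at line 1 remove [xrgdx,erpz] add [rwukx] -> 9 lines: hkth mfpe rwukx witt shs iep ses zah xxurd
Hunk 5: at line 3 remove [shs,iep,ses] add [avywt] -> 7 lines: hkth mfpe rwukx witt avywt zah xxurd
Hunk 6: at line 1 remove [mfpe,rwukx] add [qzsk,tolp,grlhv] -> 8 lines: hkth qzsk tolp grlhv witt avywt zah xxurd
Hunk 7: at line 1 remove [tolp,grlhv] add [dvgq,igroa] -> 8 lines: hkth qzsk dvgq igroa witt avywt zah xxurd
Final line 2: qzsk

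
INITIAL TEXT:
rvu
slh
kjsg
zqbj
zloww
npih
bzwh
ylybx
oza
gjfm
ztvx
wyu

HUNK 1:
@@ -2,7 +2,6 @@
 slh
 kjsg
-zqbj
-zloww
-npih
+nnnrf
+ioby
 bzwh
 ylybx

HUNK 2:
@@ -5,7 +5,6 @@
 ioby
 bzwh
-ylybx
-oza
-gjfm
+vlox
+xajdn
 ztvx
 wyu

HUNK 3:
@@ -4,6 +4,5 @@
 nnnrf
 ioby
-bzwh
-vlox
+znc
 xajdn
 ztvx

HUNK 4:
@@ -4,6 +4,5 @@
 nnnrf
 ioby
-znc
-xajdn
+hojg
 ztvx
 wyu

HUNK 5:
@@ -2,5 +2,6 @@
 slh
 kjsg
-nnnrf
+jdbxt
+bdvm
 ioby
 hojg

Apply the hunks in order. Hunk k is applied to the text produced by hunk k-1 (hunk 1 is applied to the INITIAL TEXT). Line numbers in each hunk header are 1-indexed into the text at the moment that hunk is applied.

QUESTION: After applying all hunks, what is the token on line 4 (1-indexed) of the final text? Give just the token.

Hunk 1: at line 2 remove [zqbj,zloww,npih] add [nnnrf,ioby] -> 11 lines: rvu slh kjsg nnnrf ioby bzwh ylybx oza gjfm ztvx wyu
Hunk 2: at line 5 remove [ylybx,oza,gjfm] add [vlox,xajdn] -> 10 lines: rvu slh kjsg nnnrf ioby bzwh vlox xajdn ztvx wyu
Hunk 3: at line 4 remove [bzwh,vlox] add [znc] -> 9 lines: rvu slh kjsg nnnrf ioby znc xajdn ztvx wyu
Hunk 4: at line 4 remove [znc,xajdn] add [hojg] -> 8 lines: rvu slh kjsg nnnrf ioby hojg ztvx wyu
Hunk 5: at line 2 remove [nnnrf] add [jdbxt,bdvm] -> 9 lines: rvu slh kjsg jdbxt bdvm ioby hojg ztvx wyu
Final line 4: jdbxt

Answer: jdbxt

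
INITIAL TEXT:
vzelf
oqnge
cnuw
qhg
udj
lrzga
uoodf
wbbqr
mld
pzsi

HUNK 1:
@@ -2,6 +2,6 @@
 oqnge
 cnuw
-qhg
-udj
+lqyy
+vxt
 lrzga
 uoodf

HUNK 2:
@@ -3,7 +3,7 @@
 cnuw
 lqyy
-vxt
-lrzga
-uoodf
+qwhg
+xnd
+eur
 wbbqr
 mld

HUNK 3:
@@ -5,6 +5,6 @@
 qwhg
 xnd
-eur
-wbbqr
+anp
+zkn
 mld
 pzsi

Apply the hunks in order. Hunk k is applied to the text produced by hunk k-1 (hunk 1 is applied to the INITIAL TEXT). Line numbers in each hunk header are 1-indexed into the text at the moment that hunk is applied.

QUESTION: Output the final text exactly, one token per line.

Hunk 1: at line 2 remove [qhg,udj] add [lqyy,vxt] -> 10 lines: vzelf oqnge cnuw lqyy vxt lrzga uoodf wbbqr mld pzsi
Hunk 2: at line 3 remove [vxt,lrzga,uoodf] add [qwhg,xnd,eur] -> 10 lines: vzelf oqnge cnuw lqyy qwhg xnd eur wbbqr mld pzsi
Hunk 3: at line 5 remove [eur,wbbqr] add [anp,zkn] -> 10 lines: vzelf oqnge cnuw lqyy qwhg xnd anp zkn mld pzsi

Answer: vzelf
oqnge
cnuw
lqyy
qwhg
xnd
anp
zkn
mld
pzsi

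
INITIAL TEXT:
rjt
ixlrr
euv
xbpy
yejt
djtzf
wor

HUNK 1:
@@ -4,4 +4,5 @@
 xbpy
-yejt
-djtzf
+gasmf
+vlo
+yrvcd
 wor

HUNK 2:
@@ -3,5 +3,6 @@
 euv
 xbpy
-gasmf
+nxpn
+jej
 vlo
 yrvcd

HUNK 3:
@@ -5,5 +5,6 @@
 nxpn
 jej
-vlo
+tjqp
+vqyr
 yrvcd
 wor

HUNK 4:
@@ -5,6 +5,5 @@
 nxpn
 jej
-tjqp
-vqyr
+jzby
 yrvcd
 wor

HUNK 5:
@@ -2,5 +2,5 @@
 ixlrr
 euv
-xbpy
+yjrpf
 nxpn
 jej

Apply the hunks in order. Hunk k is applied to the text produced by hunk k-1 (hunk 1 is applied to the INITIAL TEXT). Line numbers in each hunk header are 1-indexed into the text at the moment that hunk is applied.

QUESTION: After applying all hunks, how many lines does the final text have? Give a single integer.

Answer: 9

Derivation:
Hunk 1: at line 4 remove [yejt,djtzf] add [gasmf,vlo,yrvcd] -> 8 lines: rjt ixlrr euv xbpy gasmf vlo yrvcd wor
Hunk 2: at line 3 remove [gasmf] add [nxpn,jej] -> 9 lines: rjt ixlrr euv xbpy nxpn jej vlo yrvcd wor
Hunk 3: at line 5 remove [vlo] add [tjqp,vqyr] -> 10 lines: rjt ixlrr euv xbpy nxpn jej tjqp vqyr yrvcd wor
Hunk 4: at line 5 remove [tjqp,vqyr] add [jzby] -> 9 lines: rjt ixlrr euv xbpy nxpn jej jzby yrvcd wor
Hunk 5: at line 2 remove [xbpy] add [yjrpf] -> 9 lines: rjt ixlrr euv yjrpf nxpn jej jzby yrvcd wor
Final line count: 9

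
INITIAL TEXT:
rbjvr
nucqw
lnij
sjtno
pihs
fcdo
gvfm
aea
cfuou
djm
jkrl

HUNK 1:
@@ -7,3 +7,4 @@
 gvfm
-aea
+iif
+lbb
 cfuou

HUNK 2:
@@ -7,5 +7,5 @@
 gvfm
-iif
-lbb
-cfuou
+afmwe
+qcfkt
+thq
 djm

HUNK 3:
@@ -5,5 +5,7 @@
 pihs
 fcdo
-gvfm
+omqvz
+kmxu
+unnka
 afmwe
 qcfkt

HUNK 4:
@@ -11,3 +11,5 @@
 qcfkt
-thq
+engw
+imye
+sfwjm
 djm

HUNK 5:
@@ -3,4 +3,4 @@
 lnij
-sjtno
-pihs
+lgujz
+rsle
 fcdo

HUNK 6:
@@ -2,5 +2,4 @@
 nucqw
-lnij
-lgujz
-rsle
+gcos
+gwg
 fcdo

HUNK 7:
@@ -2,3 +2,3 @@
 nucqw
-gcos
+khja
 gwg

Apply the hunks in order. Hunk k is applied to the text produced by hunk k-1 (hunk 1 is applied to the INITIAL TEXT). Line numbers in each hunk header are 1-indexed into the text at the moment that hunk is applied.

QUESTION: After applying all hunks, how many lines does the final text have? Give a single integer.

Answer: 15

Derivation:
Hunk 1: at line 7 remove [aea] add [iif,lbb] -> 12 lines: rbjvr nucqw lnij sjtno pihs fcdo gvfm iif lbb cfuou djm jkrl
Hunk 2: at line 7 remove [iif,lbb,cfuou] add [afmwe,qcfkt,thq] -> 12 lines: rbjvr nucqw lnij sjtno pihs fcdo gvfm afmwe qcfkt thq djm jkrl
Hunk 3: at line 5 remove [gvfm] add [omqvz,kmxu,unnka] -> 14 lines: rbjvr nucqw lnij sjtno pihs fcdo omqvz kmxu unnka afmwe qcfkt thq djm jkrl
Hunk 4: at line 11 remove [thq] add [engw,imye,sfwjm] -> 16 lines: rbjvr nucqw lnij sjtno pihs fcdo omqvz kmxu unnka afmwe qcfkt engw imye sfwjm djm jkrl
Hunk 5: at line 3 remove [sjtno,pihs] add [lgujz,rsle] -> 16 lines: rbjvr nucqw lnij lgujz rsle fcdo omqvz kmxu unnka afmwe qcfkt engw imye sfwjm djm jkrl
Hunk 6: at line 2 remove [lnij,lgujz,rsle] add [gcos,gwg] -> 15 lines: rbjvr nucqw gcos gwg fcdo omqvz kmxu unnka afmwe qcfkt engw imye sfwjm djm jkrl
Hunk 7: at line 2 remove [gcos] add [khja] -> 15 lines: rbjvr nucqw khja gwg fcdo omqvz kmxu unnka afmwe qcfkt engw imye sfwjm djm jkrl
Final line count: 15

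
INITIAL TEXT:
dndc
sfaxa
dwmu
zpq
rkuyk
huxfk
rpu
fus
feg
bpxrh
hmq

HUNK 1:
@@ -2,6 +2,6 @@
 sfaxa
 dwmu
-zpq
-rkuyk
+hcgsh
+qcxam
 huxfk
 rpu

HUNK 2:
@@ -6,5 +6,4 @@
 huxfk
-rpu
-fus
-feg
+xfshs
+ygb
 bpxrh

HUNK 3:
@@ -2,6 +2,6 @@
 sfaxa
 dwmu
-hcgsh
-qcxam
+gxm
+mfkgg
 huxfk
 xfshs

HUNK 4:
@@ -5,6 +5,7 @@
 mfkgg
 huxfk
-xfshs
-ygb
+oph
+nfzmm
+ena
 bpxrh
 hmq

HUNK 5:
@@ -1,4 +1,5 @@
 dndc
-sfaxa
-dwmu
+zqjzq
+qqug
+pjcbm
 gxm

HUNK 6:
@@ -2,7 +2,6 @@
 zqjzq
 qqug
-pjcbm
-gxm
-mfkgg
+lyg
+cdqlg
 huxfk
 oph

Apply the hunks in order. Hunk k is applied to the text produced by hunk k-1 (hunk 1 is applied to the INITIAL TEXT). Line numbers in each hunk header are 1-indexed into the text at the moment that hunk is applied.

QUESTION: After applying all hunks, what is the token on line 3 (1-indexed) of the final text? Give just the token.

Hunk 1: at line 2 remove [zpq,rkuyk] add [hcgsh,qcxam] -> 11 lines: dndc sfaxa dwmu hcgsh qcxam huxfk rpu fus feg bpxrh hmq
Hunk 2: at line 6 remove [rpu,fus,feg] add [xfshs,ygb] -> 10 lines: dndc sfaxa dwmu hcgsh qcxam huxfk xfshs ygb bpxrh hmq
Hunk 3: at line 2 remove [hcgsh,qcxam] add [gxm,mfkgg] -> 10 lines: dndc sfaxa dwmu gxm mfkgg huxfk xfshs ygb bpxrh hmq
Hunk 4: at line 5 remove [xfshs,ygb] add [oph,nfzmm,ena] -> 11 lines: dndc sfaxa dwmu gxm mfkgg huxfk oph nfzmm ena bpxrh hmq
Hunk 5: at line 1 remove [sfaxa,dwmu] add [zqjzq,qqug,pjcbm] -> 12 lines: dndc zqjzq qqug pjcbm gxm mfkgg huxfk oph nfzmm ena bpxrh hmq
Hunk 6: at line 2 remove [pjcbm,gxm,mfkgg] add [lyg,cdqlg] -> 11 lines: dndc zqjzq qqug lyg cdqlg huxfk oph nfzmm ena bpxrh hmq
Final line 3: qqug

Answer: qqug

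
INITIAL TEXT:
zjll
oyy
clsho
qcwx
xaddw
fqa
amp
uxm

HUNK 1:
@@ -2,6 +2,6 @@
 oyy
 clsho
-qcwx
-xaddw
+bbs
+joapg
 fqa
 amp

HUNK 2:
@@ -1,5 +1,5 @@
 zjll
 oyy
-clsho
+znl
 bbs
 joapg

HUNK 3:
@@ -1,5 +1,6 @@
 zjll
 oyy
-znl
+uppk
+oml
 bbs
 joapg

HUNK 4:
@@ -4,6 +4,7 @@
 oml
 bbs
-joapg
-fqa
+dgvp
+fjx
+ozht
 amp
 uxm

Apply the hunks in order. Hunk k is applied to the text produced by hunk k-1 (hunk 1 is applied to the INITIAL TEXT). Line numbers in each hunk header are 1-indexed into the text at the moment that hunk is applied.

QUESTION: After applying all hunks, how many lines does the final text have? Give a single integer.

Hunk 1: at line 2 remove [qcwx,xaddw] add [bbs,joapg] -> 8 lines: zjll oyy clsho bbs joapg fqa amp uxm
Hunk 2: at line 1 remove [clsho] add [znl] -> 8 lines: zjll oyy znl bbs joapg fqa amp uxm
Hunk 3: at line 1 remove [znl] add [uppk,oml] -> 9 lines: zjll oyy uppk oml bbs joapg fqa amp uxm
Hunk 4: at line 4 remove [joapg,fqa] add [dgvp,fjx,ozht] -> 10 lines: zjll oyy uppk oml bbs dgvp fjx ozht amp uxm
Final line count: 10

Answer: 10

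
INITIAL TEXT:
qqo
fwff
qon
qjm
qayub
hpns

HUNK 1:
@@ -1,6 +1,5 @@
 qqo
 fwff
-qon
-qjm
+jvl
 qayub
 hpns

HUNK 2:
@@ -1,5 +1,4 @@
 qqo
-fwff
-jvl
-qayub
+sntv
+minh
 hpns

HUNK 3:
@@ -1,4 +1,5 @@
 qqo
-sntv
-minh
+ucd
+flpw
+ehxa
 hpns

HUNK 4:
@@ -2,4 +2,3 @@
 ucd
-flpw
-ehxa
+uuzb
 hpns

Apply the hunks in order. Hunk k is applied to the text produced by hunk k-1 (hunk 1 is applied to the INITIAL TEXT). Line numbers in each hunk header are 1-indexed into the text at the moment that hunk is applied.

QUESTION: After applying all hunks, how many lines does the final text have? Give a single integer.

Hunk 1: at line 1 remove [qon,qjm] add [jvl] -> 5 lines: qqo fwff jvl qayub hpns
Hunk 2: at line 1 remove [fwff,jvl,qayub] add [sntv,minh] -> 4 lines: qqo sntv minh hpns
Hunk 3: at line 1 remove [sntv,minh] add [ucd,flpw,ehxa] -> 5 lines: qqo ucd flpw ehxa hpns
Hunk 4: at line 2 remove [flpw,ehxa] add [uuzb] -> 4 lines: qqo ucd uuzb hpns
Final line count: 4

Answer: 4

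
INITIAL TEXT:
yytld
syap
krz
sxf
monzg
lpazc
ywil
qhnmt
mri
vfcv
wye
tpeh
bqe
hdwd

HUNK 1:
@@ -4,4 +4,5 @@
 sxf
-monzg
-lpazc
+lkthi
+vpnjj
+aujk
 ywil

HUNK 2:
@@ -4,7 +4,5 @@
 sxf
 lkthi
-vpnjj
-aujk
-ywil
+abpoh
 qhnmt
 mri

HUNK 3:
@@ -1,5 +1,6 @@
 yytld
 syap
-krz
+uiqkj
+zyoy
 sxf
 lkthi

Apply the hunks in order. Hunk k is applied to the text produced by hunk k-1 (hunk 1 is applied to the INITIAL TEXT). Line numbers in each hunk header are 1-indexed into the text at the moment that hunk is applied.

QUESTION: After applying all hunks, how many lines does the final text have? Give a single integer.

Answer: 14

Derivation:
Hunk 1: at line 4 remove [monzg,lpazc] add [lkthi,vpnjj,aujk] -> 15 lines: yytld syap krz sxf lkthi vpnjj aujk ywil qhnmt mri vfcv wye tpeh bqe hdwd
Hunk 2: at line 4 remove [vpnjj,aujk,ywil] add [abpoh] -> 13 lines: yytld syap krz sxf lkthi abpoh qhnmt mri vfcv wye tpeh bqe hdwd
Hunk 3: at line 1 remove [krz] add [uiqkj,zyoy] -> 14 lines: yytld syap uiqkj zyoy sxf lkthi abpoh qhnmt mri vfcv wye tpeh bqe hdwd
Final line count: 14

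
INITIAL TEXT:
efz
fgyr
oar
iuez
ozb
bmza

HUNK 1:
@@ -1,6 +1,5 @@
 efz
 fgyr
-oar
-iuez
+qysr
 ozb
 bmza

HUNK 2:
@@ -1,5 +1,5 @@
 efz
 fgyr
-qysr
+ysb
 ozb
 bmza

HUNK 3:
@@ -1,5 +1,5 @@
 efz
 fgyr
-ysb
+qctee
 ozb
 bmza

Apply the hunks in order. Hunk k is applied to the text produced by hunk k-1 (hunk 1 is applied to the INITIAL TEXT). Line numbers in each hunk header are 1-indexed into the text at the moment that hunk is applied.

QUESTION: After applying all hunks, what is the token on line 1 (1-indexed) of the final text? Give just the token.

Answer: efz

Derivation:
Hunk 1: at line 1 remove [oar,iuez] add [qysr] -> 5 lines: efz fgyr qysr ozb bmza
Hunk 2: at line 1 remove [qysr] add [ysb] -> 5 lines: efz fgyr ysb ozb bmza
Hunk 3: at line 1 remove [ysb] add [qctee] -> 5 lines: efz fgyr qctee ozb bmza
Final line 1: efz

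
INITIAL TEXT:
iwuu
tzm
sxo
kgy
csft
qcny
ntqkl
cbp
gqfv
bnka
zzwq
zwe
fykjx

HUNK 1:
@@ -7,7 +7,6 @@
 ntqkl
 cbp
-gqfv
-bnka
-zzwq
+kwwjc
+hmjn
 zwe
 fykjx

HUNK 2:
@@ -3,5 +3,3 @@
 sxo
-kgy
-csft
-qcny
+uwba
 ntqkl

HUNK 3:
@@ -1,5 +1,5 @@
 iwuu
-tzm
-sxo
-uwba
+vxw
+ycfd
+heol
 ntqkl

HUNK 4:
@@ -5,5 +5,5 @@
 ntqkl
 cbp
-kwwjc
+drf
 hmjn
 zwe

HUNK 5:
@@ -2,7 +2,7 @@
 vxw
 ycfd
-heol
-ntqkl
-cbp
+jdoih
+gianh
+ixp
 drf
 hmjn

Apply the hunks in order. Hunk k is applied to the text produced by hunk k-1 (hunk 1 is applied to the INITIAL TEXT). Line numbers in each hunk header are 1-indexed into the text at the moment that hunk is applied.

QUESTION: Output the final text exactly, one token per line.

Answer: iwuu
vxw
ycfd
jdoih
gianh
ixp
drf
hmjn
zwe
fykjx

Derivation:
Hunk 1: at line 7 remove [gqfv,bnka,zzwq] add [kwwjc,hmjn] -> 12 lines: iwuu tzm sxo kgy csft qcny ntqkl cbp kwwjc hmjn zwe fykjx
Hunk 2: at line 3 remove [kgy,csft,qcny] add [uwba] -> 10 lines: iwuu tzm sxo uwba ntqkl cbp kwwjc hmjn zwe fykjx
Hunk 3: at line 1 remove [tzm,sxo,uwba] add [vxw,ycfd,heol] -> 10 lines: iwuu vxw ycfd heol ntqkl cbp kwwjc hmjn zwe fykjx
Hunk 4: at line 5 remove [kwwjc] add [drf] -> 10 lines: iwuu vxw ycfd heol ntqkl cbp drf hmjn zwe fykjx
Hunk 5: at line 2 remove [heol,ntqkl,cbp] add [jdoih,gianh,ixp] -> 10 lines: iwuu vxw ycfd jdoih gianh ixp drf hmjn zwe fykjx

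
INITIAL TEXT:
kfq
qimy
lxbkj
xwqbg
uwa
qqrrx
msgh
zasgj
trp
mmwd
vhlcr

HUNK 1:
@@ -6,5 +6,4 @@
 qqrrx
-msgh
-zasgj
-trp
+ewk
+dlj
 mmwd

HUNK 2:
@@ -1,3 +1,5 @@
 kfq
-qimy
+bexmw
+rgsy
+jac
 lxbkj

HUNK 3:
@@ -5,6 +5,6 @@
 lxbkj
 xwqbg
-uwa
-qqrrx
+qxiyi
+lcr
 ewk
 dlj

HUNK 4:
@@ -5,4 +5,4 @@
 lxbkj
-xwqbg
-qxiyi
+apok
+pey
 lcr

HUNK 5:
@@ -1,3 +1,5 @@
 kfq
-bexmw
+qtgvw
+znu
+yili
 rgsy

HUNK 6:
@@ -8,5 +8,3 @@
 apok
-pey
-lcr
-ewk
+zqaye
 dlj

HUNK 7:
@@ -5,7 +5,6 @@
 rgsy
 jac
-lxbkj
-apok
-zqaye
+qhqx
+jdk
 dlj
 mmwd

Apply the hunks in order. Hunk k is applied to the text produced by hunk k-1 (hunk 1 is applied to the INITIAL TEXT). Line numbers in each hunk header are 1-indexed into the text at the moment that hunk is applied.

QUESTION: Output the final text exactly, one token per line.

Answer: kfq
qtgvw
znu
yili
rgsy
jac
qhqx
jdk
dlj
mmwd
vhlcr

Derivation:
Hunk 1: at line 6 remove [msgh,zasgj,trp] add [ewk,dlj] -> 10 lines: kfq qimy lxbkj xwqbg uwa qqrrx ewk dlj mmwd vhlcr
Hunk 2: at line 1 remove [qimy] add [bexmw,rgsy,jac] -> 12 lines: kfq bexmw rgsy jac lxbkj xwqbg uwa qqrrx ewk dlj mmwd vhlcr
Hunk 3: at line 5 remove [uwa,qqrrx] add [qxiyi,lcr] -> 12 lines: kfq bexmw rgsy jac lxbkj xwqbg qxiyi lcr ewk dlj mmwd vhlcr
Hunk 4: at line 5 remove [xwqbg,qxiyi] add [apok,pey] -> 12 lines: kfq bexmw rgsy jac lxbkj apok pey lcr ewk dlj mmwd vhlcr
Hunk 5: at line 1 remove [bexmw] add [qtgvw,znu,yili] -> 14 lines: kfq qtgvw znu yili rgsy jac lxbkj apok pey lcr ewk dlj mmwd vhlcr
Hunk 6: at line 8 remove [pey,lcr,ewk] add [zqaye] -> 12 lines: kfq qtgvw znu yili rgsy jac lxbkj apok zqaye dlj mmwd vhlcr
Hunk 7: at line 5 remove [lxbkj,apok,zqaye] add [qhqx,jdk] -> 11 lines: kfq qtgvw znu yili rgsy jac qhqx jdk dlj mmwd vhlcr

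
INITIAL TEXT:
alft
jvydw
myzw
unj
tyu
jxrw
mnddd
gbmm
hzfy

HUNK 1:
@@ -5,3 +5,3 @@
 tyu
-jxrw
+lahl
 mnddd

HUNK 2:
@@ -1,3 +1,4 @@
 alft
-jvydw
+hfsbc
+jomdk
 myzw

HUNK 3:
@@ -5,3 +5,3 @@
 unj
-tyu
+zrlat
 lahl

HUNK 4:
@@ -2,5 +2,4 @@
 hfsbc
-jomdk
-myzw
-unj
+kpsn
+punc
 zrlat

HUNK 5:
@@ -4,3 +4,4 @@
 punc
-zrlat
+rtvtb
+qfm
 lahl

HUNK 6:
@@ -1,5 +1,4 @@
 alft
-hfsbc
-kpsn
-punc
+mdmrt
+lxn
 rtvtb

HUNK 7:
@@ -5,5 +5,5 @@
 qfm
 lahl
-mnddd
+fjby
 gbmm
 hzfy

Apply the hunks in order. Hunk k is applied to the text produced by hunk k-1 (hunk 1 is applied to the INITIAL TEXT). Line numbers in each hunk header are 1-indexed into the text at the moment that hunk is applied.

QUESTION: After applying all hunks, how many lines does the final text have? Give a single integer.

Answer: 9

Derivation:
Hunk 1: at line 5 remove [jxrw] add [lahl] -> 9 lines: alft jvydw myzw unj tyu lahl mnddd gbmm hzfy
Hunk 2: at line 1 remove [jvydw] add [hfsbc,jomdk] -> 10 lines: alft hfsbc jomdk myzw unj tyu lahl mnddd gbmm hzfy
Hunk 3: at line 5 remove [tyu] add [zrlat] -> 10 lines: alft hfsbc jomdk myzw unj zrlat lahl mnddd gbmm hzfy
Hunk 4: at line 2 remove [jomdk,myzw,unj] add [kpsn,punc] -> 9 lines: alft hfsbc kpsn punc zrlat lahl mnddd gbmm hzfy
Hunk 5: at line 4 remove [zrlat] add [rtvtb,qfm] -> 10 lines: alft hfsbc kpsn punc rtvtb qfm lahl mnddd gbmm hzfy
Hunk 6: at line 1 remove [hfsbc,kpsn,punc] add [mdmrt,lxn] -> 9 lines: alft mdmrt lxn rtvtb qfm lahl mnddd gbmm hzfy
Hunk 7: at line 5 remove [mnddd] add [fjby] -> 9 lines: alft mdmrt lxn rtvtb qfm lahl fjby gbmm hzfy
Final line count: 9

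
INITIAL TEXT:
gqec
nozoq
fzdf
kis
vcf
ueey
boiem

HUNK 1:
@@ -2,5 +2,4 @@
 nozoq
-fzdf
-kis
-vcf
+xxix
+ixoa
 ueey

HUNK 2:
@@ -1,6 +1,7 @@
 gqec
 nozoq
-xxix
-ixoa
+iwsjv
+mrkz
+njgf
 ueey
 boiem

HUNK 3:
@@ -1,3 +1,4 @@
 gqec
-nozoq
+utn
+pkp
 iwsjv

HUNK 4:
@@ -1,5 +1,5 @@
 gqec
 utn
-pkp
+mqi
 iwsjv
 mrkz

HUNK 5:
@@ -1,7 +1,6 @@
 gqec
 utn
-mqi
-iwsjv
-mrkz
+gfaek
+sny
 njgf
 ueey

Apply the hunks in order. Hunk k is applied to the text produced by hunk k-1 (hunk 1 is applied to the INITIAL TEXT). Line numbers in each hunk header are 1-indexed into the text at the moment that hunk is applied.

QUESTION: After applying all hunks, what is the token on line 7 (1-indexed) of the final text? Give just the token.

Answer: boiem

Derivation:
Hunk 1: at line 2 remove [fzdf,kis,vcf] add [xxix,ixoa] -> 6 lines: gqec nozoq xxix ixoa ueey boiem
Hunk 2: at line 1 remove [xxix,ixoa] add [iwsjv,mrkz,njgf] -> 7 lines: gqec nozoq iwsjv mrkz njgf ueey boiem
Hunk 3: at line 1 remove [nozoq] add [utn,pkp] -> 8 lines: gqec utn pkp iwsjv mrkz njgf ueey boiem
Hunk 4: at line 1 remove [pkp] add [mqi] -> 8 lines: gqec utn mqi iwsjv mrkz njgf ueey boiem
Hunk 5: at line 1 remove [mqi,iwsjv,mrkz] add [gfaek,sny] -> 7 lines: gqec utn gfaek sny njgf ueey boiem
Final line 7: boiem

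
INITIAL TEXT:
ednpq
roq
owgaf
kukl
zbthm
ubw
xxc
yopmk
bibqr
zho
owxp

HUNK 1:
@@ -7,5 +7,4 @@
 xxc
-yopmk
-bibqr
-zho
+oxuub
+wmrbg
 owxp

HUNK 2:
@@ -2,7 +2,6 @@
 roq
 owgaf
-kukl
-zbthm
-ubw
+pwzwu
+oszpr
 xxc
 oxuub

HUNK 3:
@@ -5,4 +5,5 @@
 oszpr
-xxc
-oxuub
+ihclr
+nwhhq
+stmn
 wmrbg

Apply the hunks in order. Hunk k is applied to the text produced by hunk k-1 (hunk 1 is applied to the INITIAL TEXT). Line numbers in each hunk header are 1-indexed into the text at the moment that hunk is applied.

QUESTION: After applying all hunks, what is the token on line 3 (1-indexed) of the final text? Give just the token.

Answer: owgaf

Derivation:
Hunk 1: at line 7 remove [yopmk,bibqr,zho] add [oxuub,wmrbg] -> 10 lines: ednpq roq owgaf kukl zbthm ubw xxc oxuub wmrbg owxp
Hunk 2: at line 2 remove [kukl,zbthm,ubw] add [pwzwu,oszpr] -> 9 lines: ednpq roq owgaf pwzwu oszpr xxc oxuub wmrbg owxp
Hunk 3: at line 5 remove [xxc,oxuub] add [ihclr,nwhhq,stmn] -> 10 lines: ednpq roq owgaf pwzwu oszpr ihclr nwhhq stmn wmrbg owxp
Final line 3: owgaf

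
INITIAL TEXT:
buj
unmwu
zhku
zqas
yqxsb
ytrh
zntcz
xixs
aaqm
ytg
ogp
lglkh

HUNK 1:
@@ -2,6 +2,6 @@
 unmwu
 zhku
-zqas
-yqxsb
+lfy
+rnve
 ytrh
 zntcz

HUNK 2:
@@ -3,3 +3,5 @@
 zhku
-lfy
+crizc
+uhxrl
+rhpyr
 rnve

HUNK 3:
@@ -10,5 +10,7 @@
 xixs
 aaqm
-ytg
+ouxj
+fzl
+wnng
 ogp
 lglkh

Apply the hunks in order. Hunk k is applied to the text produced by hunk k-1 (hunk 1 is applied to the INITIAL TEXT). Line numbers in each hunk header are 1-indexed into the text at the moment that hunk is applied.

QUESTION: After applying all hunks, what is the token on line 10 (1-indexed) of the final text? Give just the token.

Hunk 1: at line 2 remove [zqas,yqxsb] add [lfy,rnve] -> 12 lines: buj unmwu zhku lfy rnve ytrh zntcz xixs aaqm ytg ogp lglkh
Hunk 2: at line 3 remove [lfy] add [crizc,uhxrl,rhpyr] -> 14 lines: buj unmwu zhku crizc uhxrl rhpyr rnve ytrh zntcz xixs aaqm ytg ogp lglkh
Hunk 3: at line 10 remove [ytg] add [ouxj,fzl,wnng] -> 16 lines: buj unmwu zhku crizc uhxrl rhpyr rnve ytrh zntcz xixs aaqm ouxj fzl wnng ogp lglkh
Final line 10: xixs

Answer: xixs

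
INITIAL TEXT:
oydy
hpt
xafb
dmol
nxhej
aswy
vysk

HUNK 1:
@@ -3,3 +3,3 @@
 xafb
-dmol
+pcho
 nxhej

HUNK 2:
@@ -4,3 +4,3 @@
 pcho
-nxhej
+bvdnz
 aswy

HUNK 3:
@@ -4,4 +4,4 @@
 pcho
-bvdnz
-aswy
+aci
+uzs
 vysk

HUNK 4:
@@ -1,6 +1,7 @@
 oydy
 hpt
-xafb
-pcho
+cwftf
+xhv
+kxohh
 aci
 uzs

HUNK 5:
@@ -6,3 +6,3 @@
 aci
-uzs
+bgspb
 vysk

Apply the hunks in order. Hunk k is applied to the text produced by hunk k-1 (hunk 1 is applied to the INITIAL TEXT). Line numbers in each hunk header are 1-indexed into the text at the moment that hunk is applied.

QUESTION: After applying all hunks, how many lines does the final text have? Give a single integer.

Answer: 8

Derivation:
Hunk 1: at line 3 remove [dmol] add [pcho] -> 7 lines: oydy hpt xafb pcho nxhej aswy vysk
Hunk 2: at line 4 remove [nxhej] add [bvdnz] -> 7 lines: oydy hpt xafb pcho bvdnz aswy vysk
Hunk 3: at line 4 remove [bvdnz,aswy] add [aci,uzs] -> 7 lines: oydy hpt xafb pcho aci uzs vysk
Hunk 4: at line 1 remove [xafb,pcho] add [cwftf,xhv,kxohh] -> 8 lines: oydy hpt cwftf xhv kxohh aci uzs vysk
Hunk 5: at line 6 remove [uzs] add [bgspb] -> 8 lines: oydy hpt cwftf xhv kxohh aci bgspb vysk
Final line count: 8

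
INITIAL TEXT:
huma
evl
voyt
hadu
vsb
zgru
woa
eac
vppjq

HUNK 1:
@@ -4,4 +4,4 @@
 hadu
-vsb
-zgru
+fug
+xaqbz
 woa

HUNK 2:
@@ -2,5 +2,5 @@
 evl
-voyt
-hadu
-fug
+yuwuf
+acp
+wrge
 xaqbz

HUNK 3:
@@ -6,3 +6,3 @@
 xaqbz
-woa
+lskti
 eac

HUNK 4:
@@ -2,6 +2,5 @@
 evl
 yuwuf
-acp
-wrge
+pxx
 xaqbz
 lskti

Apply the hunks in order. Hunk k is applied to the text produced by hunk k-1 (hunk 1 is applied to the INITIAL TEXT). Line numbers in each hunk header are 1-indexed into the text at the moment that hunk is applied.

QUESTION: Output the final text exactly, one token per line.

Hunk 1: at line 4 remove [vsb,zgru] add [fug,xaqbz] -> 9 lines: huma evl voyt hadu fug xaqbz woa eac vppjq
Hunk 2: at line 2 remove [voyt,hadu,fug] add [yuwuf,acp,wrge] -> 9 lines: huma evl yuwuf acp wrge xaqbz woa eac vppjq
Hunk 3: at line 6 remove [woa] add [lskti] -> 9 lines: huma evl yuwuf acp wrge xaqbz lskti eac vppjq
Hunk 4: at line 2 remove [acp,wrge] add [pxx] -> 8 lines: huma evl yuwuf pxx xaqbz lskti eac vppjq

Answer: huma
evl
yuwuf
pxx
xaqbz
lskti
eac
vppjq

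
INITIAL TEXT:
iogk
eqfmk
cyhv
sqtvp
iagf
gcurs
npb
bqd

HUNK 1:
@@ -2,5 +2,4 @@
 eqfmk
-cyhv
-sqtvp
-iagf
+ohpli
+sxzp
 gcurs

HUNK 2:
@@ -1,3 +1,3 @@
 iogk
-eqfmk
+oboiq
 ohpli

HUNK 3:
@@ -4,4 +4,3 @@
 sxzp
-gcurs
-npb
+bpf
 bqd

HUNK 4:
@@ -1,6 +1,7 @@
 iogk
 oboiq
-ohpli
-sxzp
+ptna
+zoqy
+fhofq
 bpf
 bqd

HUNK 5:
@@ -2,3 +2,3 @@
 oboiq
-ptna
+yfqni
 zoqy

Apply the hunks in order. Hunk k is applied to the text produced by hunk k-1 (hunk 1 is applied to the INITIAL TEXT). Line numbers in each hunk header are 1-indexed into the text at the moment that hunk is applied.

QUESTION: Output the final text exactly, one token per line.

Answer: iogk
oboiq
yfqni
zoqy
fhofq
bpf
bqd

Derivation:
Hunk 1: at line 2 remove [cyhv,sqtvp,iagf] add [ohpli,sxzp] -> 7 lines: iogk eqfmk ohpli sxzp gcurs npb bqd
Hunk 2: at line 1 remove [eqfmk] add [oboiq] -> 7 lines: iogk oboiq ohpli sxzp gcurs npb bqd
Hunk 3: at line 4 remove [gcurs,npb] add [bpf] -> 6 lines: iogk oboiq ohpli sxzp bpf bqd
Hunk 4: at line 1 remove [ohpli,sxzp] add [ptna,zoqy,fhofq] -> 7 lines: iogk oboiq ptna zoqy fhofq bpf bqd
Hunk 5: at line 2 remove [ptna] add [yfqni] -> 7 lines: iogk oboiq yfqni zoqy fhofq bpf bqd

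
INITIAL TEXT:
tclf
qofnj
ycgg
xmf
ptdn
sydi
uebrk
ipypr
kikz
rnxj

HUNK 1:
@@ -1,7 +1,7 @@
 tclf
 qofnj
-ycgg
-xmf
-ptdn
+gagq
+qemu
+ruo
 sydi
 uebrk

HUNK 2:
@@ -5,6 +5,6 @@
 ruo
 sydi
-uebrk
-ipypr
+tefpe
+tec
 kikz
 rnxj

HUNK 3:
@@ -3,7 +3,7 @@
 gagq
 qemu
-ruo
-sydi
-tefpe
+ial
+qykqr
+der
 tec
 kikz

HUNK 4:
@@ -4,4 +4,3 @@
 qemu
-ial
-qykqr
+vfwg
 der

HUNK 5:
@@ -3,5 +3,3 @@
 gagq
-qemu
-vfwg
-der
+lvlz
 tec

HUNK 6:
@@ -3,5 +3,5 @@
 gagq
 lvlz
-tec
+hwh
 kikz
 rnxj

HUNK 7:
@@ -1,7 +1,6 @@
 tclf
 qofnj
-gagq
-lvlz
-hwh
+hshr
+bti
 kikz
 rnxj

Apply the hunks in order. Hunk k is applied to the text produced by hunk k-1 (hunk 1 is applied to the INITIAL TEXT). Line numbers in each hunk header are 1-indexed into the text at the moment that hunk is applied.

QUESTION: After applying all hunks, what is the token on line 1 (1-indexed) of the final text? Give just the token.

Answer: tclf

Derivation:
Hunk 1: at line 1 remove [ycgg,xmf,ptdn] add [gagq,qemu,ruo] -> 10 lines: tclf qofnj gagq qemu ruo sydi uebrk ipypr kikz rnxj
Hunk 2: at line 5 remove [uebrk,ipypr] add [tefpe,tec] -> 10 lines: tclf qofnj gagq qemu ruo sydi tefpe tec kikz rnxj
Hunk 3: at line 3 remove [ruo,sydi,tefpe] add [ial,qykqr,der] -> 10 lines: tclf qofnj gagq qemu ial qykqr der tec kikz rnxj
Hunk 4: at line 4 remove [ial,qykqr] add [vfwg] -> 9 lines: tclf qofnj gagq qemu vfwg der tec kikz rnxj
Hunk 5: at line 3 remove [qemu,vfwg,der] add [lvlz] -> 7 lines: tclf qofnj gagq lvlz tec kikz rnxj
Hunk 6: at line 3 remove [tec] add [hwh] -> 7 lines: tclf qofnj gagq lvlz hwh kikz rnxj
Hunk 7: at line 1 remove [gagq,lvlz,hwh] add [hshr,bti] -> 6 lines: tclf qofnj hshr bti kikz rnxj
Final line 1: tclf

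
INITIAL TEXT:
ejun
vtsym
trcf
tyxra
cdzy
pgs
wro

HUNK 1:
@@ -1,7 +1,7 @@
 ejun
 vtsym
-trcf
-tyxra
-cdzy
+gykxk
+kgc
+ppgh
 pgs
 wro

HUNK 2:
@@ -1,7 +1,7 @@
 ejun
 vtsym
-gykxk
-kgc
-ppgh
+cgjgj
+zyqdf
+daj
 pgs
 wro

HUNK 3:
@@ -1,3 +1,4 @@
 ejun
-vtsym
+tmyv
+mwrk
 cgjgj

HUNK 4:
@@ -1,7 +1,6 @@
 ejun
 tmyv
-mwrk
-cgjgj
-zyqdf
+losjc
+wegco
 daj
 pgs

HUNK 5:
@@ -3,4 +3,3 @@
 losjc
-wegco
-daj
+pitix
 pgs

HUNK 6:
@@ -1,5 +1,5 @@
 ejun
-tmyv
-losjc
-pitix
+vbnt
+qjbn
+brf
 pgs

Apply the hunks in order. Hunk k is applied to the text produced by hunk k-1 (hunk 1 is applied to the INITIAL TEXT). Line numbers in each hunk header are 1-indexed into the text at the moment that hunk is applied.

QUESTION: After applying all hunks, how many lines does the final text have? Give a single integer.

Answer: 6

Derivation:
Hunk 1: at line 1 remove [trcf,tyxra,cdzy] add [gykxk,kgc,ppgh] -> 7 lines: ejun vtsym gykxk kgc ppgh pgs wro
Hunk 2: at line 1 remove [gykxk,kgc,ppgh] add [cgjgj,zyqdf,daj] -> 7 lines: ejun vtsym cgjgj zyqdf daj pgs wro
Hunk 3: at line 1 remove [vtsym] add [tmyv,mwrk] -> 8 lines: ejun tmyv mwrk cgjgj zyqdf daj pgs wro
Hunk 4: at line 1 remove [mwrk,cgjgj,zyqdf] add [losjc,wegco] -> 7 lines: ejun tmyv losjc wegco daj pgs wro
Hunk 5: at line 3 remove [wegco,daj] add [pitix] -> 6 lines: ejun tmyv losjc pitix pgs wro
Hunk 6: at line 1 remove [tmyv,losjc,pitix] add [vbnt,qjbn,brf] -> 6 lines: ejun vbnt qjbn brf pgs wro
Final line count: 6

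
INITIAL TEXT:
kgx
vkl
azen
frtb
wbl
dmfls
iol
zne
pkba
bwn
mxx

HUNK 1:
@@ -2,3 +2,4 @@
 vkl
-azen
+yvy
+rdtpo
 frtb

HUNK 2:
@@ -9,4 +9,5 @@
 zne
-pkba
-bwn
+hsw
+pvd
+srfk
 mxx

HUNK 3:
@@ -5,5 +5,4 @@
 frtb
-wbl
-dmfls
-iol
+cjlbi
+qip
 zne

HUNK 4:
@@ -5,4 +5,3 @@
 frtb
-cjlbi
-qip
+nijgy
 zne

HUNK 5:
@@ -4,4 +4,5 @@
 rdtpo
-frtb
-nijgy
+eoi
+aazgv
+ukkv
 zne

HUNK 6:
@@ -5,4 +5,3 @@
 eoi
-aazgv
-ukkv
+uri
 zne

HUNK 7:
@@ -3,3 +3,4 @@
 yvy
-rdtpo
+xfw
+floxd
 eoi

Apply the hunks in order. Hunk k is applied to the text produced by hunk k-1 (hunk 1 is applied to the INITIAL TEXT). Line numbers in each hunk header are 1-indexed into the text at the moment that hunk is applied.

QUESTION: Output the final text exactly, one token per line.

Hunk 1: at line 2 remove [azen] add [yvy,rdtpo] -> 12 lines: kgx vkl yvy rdtpo frtb wbl dmfls iol zne pkba bwn mxx
Hunk 2: at line 9 remove [pkba,bwn] add [hsw,pvd,srfk] -> 13 lines: kgx vkl yvy rdtpo frtb wbl dmfls iol zne hsw pvd srfk mxx
Hunk 3: at line 5 remove [wbl,dmfls,iol] add [cjlbi,qip] -> 12 lines: kgx vkl yvy rdtpo frtb cjlbi qip zne hsw pvd srfk mxx
Hunk 4: at line 5 remove [cjlbi,qip] add [nijgy] -> 11 lines: kgx vkl yvy rdtpo frtb nijgy zne hsw pvd srfk mxx
Hunk 5: at line 4 remove [frtb,nijgy] add [eoi,aazgv,ukkv] -> 12 lines: kgx vkl yvy rdtpo eoi aazgv ukkv zne hsw pvd srfk mxx
Hunk 6: at line 5 remove [aazgv,ukkv] add [uri] -> 11 lines: kgx vkl yvy rdtpo eoi uri zne hsw pvd srfk mxx
Hunk 7: at line 3 remove [rdtpo] add [xfw,floxd] -> 12 lines: kgx vkl yvy xfw floxd eoi uri zne hsw pvd srfk mxx

Answer: kgx
vkl
yvy
xfw
floxd
eoi
uri
zne
hsw
pvd
srfk
mxx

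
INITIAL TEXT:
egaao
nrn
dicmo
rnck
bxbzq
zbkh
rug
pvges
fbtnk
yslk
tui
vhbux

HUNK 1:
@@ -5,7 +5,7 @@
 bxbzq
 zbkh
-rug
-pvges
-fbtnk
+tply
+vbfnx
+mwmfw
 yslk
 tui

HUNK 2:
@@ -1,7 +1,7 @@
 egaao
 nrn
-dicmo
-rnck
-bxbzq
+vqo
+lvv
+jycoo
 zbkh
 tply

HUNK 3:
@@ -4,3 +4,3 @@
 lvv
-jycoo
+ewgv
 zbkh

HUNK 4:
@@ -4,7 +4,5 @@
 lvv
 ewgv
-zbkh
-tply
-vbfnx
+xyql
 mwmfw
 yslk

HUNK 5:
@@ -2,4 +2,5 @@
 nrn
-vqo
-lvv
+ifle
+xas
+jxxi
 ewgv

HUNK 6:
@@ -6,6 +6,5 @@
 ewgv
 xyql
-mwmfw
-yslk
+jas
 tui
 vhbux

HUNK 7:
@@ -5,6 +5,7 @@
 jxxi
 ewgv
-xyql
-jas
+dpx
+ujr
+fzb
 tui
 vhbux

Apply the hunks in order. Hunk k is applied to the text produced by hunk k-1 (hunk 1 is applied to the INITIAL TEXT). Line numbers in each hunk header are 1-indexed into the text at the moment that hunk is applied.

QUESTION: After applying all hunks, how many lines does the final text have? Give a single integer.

Answer: 11

Derivation:
Hunk 1: at line 5 remove [rug,pvges,fbtnk] add [tply,vbfnx,mwmfw] -> 12 lines: egaao nrn dicmo rnck bxbzq zbkh tply vbfnx mwmfw yslk tui vhbux
Hunk 2: at line 1 remove [dicmo,rnck,bxbzq] add [vqo,lvv,jycoo] -> 12 lines: egaao nrn vqo lvv jycoo zbkh tply vbfnx mwmfw yslk tui vhbux
Hunk 3: at line 4 remove [jycoo] add [ewgv] -> 12 lines: egaao nrn vqo lvv ewgv zbkh tply vbfnx mwmfw yslk tui vhbux
Hunk 4: at line 4 remove [zbkh,tply,vbfnx] add [xyql] -> 10 lines: egaao nrn vqo lvv ewgv xyql mwmfw yslk tui vhbux
Hunk 5: at line 2 remove [vqo,lvv] add [ifle,xas,jxxi] -> 11 lines: egaao nrn ifle xas jxxi ewgv xyql mwmfw yslk tui vhbux
Hunk 6: at line 6 remove [mwmfw,yslk] add [jas] -> 10 lines: egaao nrn ifle xas jxxi ewgv xyql jas tui vhbux
Hunk 7: at line 5 remove [xyql,jas] add [dpx,ujr,fzb] -> 11 lines: egaao nrn ifle xas jxxi ewgv dpx ujr fzb tui vhbux
Final line count: 11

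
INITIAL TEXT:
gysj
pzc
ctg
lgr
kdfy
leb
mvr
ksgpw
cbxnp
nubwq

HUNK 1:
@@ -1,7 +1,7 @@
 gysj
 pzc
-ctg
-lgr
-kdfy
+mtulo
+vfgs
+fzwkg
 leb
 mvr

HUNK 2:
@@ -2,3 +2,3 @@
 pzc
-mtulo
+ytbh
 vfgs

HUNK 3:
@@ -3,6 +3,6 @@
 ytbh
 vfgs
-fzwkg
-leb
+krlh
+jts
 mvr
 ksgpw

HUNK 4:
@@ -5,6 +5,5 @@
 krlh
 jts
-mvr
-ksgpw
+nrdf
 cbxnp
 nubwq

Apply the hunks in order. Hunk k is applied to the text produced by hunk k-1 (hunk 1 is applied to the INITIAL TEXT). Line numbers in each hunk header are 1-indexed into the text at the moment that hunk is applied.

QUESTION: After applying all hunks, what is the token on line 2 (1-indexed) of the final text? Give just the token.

Answer: pzc

Derivation:
Hunk 1: at line 1 remove [ctg,lgr,kdfy] add [mtulo,vfgs,fzwkg] -> 10 lines: gysj pzc mtulo vfgs fzwkg leb mvr ksgpw cbxnp nubwq
Hunk 2: at line 2 remove [mtulo] add [ytbh] -> 10 lines: gysj pzc ytbh vfgs fzwkg leb mvr ksgpw cbxnp nubwq
Hunk 3: at line 3 remove [fzwkg,leb] add [krlh,jts] -> 10 lines: gysj pzc ytbh vfgs krlh jts mvr ksgpw cbxnp nubwq
Hunk 4: at line 5 remove [mvr,ksgpw] add [nrdf] -> 9 lines: gysj pzc ytbh vfgs krlh jts nrdf cbxnp nubwq
Final line 2: pzc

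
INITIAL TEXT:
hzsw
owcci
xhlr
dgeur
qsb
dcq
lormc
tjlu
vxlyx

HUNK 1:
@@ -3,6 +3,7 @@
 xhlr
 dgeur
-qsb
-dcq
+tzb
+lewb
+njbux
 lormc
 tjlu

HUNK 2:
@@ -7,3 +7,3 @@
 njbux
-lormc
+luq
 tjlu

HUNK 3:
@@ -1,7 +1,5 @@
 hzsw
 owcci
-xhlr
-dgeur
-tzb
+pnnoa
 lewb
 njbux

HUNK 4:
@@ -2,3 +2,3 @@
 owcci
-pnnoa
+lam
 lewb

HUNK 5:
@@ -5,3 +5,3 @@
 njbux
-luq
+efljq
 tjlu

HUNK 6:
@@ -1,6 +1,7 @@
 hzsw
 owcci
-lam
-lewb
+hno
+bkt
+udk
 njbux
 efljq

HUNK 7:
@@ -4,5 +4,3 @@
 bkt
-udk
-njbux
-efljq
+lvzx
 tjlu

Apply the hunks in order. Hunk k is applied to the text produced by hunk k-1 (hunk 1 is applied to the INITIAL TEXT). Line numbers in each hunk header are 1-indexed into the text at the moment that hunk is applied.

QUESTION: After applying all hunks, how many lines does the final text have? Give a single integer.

Answer: 7

Derivation:
Hunk 1: at line 3 remove [qsb,dcq] add [tzb,lewb,njbux] -> 10 lines: hzsw owcci xhlr dgeur tzb lewb njbux lormc tjlu vxlyx
Hunk 2: at line 7 remove [lormc] add [luq] -> 10 lines: hzsw owcci xhlr dgeur tzb lewb njbux luq tjlu vxlyx
Hunk 3: at line 1 remove [xhlr,dgeur,tzb] add [pnnoa] -> 8 lines: hzsw owcci pnnoa lewb njbux luq tjlu vxlyx
Hunk 4: at line 2 remove [pnnoa] add [lam] -> 8 lines: hzsw owcci lam lewb njbux luq tjlu vxlyx
Hunk 5: at line 5 remove [luq] add [efljq] -> 8 lines: hzsw owcci lam lewb njbux efljq tjlu vxlyx
Hunk 6: at line 1 remove [lam,lewb] add [hno,bkt,udk] -> 9 lines: hzsw owcci hno bkt udk njbux efljq tjlu vxlyx
Hunk 7: at line 4 remove [udk,njbux,efljq] add [lvzx] -> 7 lines: hzsw owcci hno bkt lvzx tjlu vxlyx
Final line count: 7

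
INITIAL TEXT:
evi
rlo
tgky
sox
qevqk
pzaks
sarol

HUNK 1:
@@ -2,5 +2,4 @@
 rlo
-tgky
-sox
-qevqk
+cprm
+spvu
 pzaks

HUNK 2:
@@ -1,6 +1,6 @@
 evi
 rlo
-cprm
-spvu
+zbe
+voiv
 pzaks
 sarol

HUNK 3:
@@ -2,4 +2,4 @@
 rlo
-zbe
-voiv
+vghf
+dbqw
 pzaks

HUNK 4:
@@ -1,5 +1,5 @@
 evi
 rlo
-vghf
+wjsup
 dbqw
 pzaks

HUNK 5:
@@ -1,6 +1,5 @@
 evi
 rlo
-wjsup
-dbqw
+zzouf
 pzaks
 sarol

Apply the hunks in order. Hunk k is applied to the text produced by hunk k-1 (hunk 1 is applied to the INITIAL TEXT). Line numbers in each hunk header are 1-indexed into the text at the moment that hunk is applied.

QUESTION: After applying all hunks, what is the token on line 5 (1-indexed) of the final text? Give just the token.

Hunk 1: at line 2 remove [tgky,sox,qevqk] add [cprm,spvu] -> 6 lines: evi rlo cprm spvu pzaks sarol
Hunk 2: at line 1 remove [cprm,spvu] add [zbe,voiv] -> 6 lines: evi rlo zbe voiv pzaks sarol
Hunk 3: at line 2 remove [zbe,voiv] add [vghf,dbqw] -> 6 lines: evi rlo vghf dbqw pzaks sarol
Hunk 4: at line 1 remove [vghf] add [wjsup] -> 6 lines: evi rlo wjsup dbqw pzaks sarol
Hunk 5: at line 1 remove [wjsup,dbqw] add [zzouf] -> 5 lines: evi rlo zzouf pzaks sarol
Final line 5: sarol

Answer: sarol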